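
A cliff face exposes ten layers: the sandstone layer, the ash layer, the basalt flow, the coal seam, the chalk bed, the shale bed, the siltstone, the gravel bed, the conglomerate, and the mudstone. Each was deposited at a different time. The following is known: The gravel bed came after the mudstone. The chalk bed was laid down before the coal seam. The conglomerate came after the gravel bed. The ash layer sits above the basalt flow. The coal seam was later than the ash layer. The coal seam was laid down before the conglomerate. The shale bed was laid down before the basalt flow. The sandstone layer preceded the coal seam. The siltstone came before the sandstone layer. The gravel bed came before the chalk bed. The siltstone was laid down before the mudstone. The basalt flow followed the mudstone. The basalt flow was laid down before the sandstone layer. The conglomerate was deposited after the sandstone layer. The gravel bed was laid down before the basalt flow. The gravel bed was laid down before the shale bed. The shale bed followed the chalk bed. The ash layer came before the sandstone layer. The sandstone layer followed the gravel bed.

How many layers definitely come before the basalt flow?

5

Directly stated before the basalt flow: the gravel bed, the mudstone, and the shale bed.
The chalk bed reaches the basalt flow via the chalk bed → the shale bed → the basalt flow.
The siltstone reaches the basalt flow via the siltstone → the mudstone → the basalt flow.
That's the chalk bed, the gravel bed, the mudstone, the shale bed, and the siltstone — 5 in all.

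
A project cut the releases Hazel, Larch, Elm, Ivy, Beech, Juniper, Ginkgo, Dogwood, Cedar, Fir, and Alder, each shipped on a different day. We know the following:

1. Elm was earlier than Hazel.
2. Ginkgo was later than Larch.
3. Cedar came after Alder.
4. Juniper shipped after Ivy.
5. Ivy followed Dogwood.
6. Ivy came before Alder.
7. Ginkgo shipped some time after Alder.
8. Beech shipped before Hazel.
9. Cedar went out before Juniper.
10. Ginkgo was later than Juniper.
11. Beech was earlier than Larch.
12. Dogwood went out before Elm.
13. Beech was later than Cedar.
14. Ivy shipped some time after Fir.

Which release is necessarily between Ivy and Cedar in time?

Alder

Tracing the constraints gives Ivy → Alder → Cedar, so Alder sits after Ivy and before Cedar.
No other release is forced both after Ivy and before Cedar.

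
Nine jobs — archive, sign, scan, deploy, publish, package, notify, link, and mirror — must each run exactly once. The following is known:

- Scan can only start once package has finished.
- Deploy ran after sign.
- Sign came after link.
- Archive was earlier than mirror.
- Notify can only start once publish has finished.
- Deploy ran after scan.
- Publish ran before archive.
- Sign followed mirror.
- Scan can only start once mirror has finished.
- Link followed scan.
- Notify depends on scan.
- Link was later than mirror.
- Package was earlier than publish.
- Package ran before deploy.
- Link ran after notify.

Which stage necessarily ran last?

Every other stage has a chain of constraints placing it before deploy, so deploy is last.

deploy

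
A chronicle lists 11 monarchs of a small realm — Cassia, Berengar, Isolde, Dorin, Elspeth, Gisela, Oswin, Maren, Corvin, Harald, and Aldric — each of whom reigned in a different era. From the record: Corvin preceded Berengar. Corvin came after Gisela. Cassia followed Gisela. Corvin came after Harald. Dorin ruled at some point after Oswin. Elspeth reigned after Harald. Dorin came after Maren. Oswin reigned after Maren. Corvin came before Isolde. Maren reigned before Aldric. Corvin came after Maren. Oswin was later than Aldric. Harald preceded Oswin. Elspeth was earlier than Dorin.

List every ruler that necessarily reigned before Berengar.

Directly stated before Berengar: Corvin.
Gisela reaches Berengar via Gisela → Corvin → Berengar.
Harald reaches Berengar via Harald → Corvin → Berengar.
Maren reaches Berengar via Maren → Corvin → Berengar.

Corvin, Gisela, Harald, Maren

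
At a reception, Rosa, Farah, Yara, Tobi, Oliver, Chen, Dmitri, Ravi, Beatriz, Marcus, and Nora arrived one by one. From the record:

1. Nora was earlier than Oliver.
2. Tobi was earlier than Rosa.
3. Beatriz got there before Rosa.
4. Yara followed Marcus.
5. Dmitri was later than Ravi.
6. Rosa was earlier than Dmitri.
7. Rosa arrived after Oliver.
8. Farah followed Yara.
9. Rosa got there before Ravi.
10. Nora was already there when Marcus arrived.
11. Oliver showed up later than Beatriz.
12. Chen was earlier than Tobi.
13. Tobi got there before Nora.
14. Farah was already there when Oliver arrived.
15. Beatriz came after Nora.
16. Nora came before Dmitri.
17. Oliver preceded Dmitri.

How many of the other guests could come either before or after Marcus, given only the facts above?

Forced before Marcus: Chen, Nora, and Tobi; forced after Marcus: Dmitri, Farah, Oliver, Ravi, Rosa, and Yara.
That leaves Beatriz with no forced order relative to Marcus — 1.

1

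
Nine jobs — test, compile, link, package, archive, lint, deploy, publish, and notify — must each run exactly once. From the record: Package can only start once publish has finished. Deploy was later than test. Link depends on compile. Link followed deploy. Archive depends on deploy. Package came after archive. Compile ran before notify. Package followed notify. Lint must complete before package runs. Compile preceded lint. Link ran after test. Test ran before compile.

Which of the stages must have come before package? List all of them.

archive, compile, deploy, lint, notify, publish, test

Directly stated before package: archive, lint, notify, and publish.
Compile reaches package via compile → notify → package.
Deploy reaches package via deploy → archive → package.
Test reaches package via test → deploy → archive → package.
No chain forces link ahead of package.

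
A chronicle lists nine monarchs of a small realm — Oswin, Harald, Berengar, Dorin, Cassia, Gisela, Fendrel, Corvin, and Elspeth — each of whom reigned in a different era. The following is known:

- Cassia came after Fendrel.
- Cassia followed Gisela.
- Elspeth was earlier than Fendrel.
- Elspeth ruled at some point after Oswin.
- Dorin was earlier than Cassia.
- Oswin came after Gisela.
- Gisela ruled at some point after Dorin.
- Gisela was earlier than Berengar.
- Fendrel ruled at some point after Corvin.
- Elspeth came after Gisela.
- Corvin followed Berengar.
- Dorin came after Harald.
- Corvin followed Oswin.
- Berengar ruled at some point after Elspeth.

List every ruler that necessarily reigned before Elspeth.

Dorin, Gisela, Harald, Oswin

Directly stated before Elspeth: Gisela and Oswin.
Dorin reaches Elspeth via Dorin → Gisela → Elspeth.
Harald reaches Elspeth via Harald → Dorin → Gisela → Elspeth.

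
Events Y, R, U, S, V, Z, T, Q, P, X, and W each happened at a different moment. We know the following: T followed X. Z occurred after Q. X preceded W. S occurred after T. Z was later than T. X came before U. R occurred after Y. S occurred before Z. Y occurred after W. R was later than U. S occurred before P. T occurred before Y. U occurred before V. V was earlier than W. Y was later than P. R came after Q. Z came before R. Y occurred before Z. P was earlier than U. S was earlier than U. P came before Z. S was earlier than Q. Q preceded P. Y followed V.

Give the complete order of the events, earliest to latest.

The constraints fix every adjacent pair, so only one ordering works:
X → T → S → Q → P → U → V → W → Y → Z → R.

X, T, S, Q, P, U, V, W, Y, Z, R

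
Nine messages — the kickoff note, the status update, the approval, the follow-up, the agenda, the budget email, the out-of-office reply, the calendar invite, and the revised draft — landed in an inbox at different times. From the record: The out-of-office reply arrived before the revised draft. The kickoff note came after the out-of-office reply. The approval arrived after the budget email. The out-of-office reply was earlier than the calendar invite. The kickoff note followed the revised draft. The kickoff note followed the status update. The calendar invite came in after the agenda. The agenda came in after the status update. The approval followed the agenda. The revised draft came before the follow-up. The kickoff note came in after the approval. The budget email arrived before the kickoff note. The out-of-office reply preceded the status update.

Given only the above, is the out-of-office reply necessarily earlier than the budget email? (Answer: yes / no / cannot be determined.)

cannot be determined

No chain of stated constraints runs from the out-of-office reply to the budget email, and none runs from the budget email to the out-of-office reply either.
So the relative order of the out-of-office reply and the budget email is not fixed by the given facts.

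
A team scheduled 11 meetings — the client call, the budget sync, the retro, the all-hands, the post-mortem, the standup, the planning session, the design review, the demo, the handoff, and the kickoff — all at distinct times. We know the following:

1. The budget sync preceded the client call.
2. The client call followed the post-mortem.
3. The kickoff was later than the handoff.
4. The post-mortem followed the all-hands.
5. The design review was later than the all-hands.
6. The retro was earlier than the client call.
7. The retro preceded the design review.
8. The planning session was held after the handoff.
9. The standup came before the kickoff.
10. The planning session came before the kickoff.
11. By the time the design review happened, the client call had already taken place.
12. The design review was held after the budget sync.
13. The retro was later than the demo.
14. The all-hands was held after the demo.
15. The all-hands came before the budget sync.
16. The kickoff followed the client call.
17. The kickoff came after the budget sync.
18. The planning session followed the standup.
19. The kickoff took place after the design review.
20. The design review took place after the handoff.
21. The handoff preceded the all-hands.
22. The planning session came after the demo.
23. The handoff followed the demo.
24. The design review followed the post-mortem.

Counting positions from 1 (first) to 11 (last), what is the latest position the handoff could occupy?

4

The handoff must come before the all-hands, the budget sync, the client call, the design review, the kickoff, the planning session, and the post-mortem — 7 meetings forced after it.
Everything else can be placed before the handoff in some valid order, so the handoff can sit as late as position 11 − 7 = 4.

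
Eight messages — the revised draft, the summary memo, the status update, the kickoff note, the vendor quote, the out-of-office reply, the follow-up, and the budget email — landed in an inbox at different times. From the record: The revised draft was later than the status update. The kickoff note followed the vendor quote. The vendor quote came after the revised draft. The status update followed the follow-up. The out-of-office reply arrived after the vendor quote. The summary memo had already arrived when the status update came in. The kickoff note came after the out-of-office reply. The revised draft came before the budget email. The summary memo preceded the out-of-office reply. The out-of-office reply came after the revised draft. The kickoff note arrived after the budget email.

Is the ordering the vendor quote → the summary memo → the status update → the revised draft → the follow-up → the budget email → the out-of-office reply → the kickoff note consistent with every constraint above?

The constraints require the follow-up before the status update, but in the proposed sequence the status update appears ahead of the follow-up. That one violation is enough.

no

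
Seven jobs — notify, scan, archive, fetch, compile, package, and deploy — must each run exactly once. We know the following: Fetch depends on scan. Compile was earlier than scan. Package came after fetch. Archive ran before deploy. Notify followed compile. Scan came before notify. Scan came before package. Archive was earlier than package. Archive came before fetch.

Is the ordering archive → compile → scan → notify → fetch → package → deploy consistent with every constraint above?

Check each stated constraint against the proposed order — e.g. archive is ahead of package; archive is ahead of deploy. Every pair is in the required order; nothing is violated.

yes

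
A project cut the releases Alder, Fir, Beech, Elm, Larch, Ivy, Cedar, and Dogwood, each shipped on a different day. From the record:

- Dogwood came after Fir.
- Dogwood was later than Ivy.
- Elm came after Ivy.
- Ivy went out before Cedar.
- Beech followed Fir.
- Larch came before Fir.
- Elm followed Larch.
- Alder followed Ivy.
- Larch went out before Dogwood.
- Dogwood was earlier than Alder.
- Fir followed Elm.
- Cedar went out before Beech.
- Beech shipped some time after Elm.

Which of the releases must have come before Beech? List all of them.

Cedar, Elm, Fir, Ivy, Larch

Directly stated before Beech: Cedar, Elm, and Fir.
Ivy reaches Beech via Ivy → Cedar → Beech.
Larch reaches Beech via Larch → Elm → Beech.
No chain forces Dogwood (or any of the others) ahead of Beech.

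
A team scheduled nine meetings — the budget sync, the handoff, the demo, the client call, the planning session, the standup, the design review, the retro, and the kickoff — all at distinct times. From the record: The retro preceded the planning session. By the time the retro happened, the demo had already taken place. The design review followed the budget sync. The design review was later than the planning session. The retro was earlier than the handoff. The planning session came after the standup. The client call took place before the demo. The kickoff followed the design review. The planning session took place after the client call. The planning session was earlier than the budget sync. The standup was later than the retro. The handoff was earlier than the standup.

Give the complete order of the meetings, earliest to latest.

The constraints fix every adjacent pair, so only one ordering works:
the client call → the demo → the retro → the handoff → the standup → the planning session → the budget sync → the design review → the kickoff.

the client call, the demo, the retro, the handoff, the standup, the planning session, the budget sync, the design review, the kickoff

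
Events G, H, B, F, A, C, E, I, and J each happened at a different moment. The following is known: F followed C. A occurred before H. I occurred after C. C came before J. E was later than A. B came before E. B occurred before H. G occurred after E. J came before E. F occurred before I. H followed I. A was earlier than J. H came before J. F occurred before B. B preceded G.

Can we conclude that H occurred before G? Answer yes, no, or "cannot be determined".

yes

Chain the constraints: H → J → E → G. Each link is directly stated, so H comes before G.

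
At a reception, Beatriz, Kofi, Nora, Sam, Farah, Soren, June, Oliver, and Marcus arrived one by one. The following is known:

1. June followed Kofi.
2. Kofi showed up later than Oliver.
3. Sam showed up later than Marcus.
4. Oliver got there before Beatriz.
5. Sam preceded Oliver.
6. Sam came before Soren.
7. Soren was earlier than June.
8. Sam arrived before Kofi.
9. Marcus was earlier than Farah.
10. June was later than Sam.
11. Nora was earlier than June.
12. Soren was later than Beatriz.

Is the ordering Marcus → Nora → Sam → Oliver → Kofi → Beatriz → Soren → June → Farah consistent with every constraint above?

Check each stated constraint against the proposed order — e.g. Nora is ahead of June; Marcus is ahead of Farah. Every pair is in the required order; nothing is violated.

yes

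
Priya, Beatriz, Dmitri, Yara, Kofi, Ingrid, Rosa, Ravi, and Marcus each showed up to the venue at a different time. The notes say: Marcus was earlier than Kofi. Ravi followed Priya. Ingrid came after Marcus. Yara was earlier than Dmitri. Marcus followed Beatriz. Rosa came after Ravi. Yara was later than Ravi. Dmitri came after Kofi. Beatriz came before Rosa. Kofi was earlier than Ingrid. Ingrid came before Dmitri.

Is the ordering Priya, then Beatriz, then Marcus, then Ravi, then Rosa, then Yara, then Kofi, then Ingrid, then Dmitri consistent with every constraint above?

Check each stated constraint against the proposed order — e.g. Marcus is ahead of Kofi; Marcus is ahead of Ingrid. Every pair is in the required order; nothing is violated.

yes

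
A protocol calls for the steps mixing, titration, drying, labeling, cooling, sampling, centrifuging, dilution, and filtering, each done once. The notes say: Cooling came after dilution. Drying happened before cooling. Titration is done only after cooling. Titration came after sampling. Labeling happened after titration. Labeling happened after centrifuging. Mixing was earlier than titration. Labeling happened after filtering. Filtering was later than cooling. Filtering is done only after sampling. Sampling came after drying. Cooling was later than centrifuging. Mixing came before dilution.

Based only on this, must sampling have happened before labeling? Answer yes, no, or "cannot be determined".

Chain the constraints: sampling → titration → labeling. Each link is directly stated, so sampling comes before labeling.

yes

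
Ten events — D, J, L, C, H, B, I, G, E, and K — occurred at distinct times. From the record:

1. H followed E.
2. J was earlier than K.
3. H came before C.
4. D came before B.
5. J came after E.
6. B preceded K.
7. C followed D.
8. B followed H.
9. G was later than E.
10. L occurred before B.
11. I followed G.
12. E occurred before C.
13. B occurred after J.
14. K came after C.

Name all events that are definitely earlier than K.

Directly stated before K: B, C, and J.
D reaches K via D → B → K.
E reaches K via E → C → K.
H reaches K via H → B → K.
Likewise L reaches K by chaining the stated constraints.
No chain forces G (or any of the others) ahead of K.

B, C, D, E, H, J, L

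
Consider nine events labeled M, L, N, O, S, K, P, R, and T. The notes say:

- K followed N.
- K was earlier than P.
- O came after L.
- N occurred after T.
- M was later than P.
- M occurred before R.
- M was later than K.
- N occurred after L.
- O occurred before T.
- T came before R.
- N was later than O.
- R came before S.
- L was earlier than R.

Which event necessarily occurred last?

Every other event has a chain of constraints placing it before S, so S is last.

S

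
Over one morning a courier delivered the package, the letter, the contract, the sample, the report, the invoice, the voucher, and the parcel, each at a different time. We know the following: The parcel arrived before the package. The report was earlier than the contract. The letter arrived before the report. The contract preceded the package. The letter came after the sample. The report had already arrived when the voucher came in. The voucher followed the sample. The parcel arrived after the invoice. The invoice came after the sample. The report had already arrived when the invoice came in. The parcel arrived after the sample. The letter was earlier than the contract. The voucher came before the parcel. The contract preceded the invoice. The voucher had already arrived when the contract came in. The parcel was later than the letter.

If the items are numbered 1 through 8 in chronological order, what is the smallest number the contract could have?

The letter, the report, the sample, and the voucher must all come before the contract — 4 forced predecessors.
Nothing else is forced ahead of the contract, so its earliest slot is position 4 + 1 = 5.

5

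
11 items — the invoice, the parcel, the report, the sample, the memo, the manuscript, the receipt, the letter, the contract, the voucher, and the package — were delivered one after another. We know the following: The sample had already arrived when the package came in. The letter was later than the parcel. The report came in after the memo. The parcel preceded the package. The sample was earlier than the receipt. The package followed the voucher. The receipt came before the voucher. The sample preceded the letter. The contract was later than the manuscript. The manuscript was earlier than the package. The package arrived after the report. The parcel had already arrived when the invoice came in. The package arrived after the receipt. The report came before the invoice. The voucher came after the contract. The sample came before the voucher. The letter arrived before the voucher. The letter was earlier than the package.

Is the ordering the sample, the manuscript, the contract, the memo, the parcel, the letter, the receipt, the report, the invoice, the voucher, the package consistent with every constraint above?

Check each stated constraint against the proposed order — e.g. the manuscript is ahead of the package; the sample is ahead of the package. Every pair is in the required order; nothing is violated.

yes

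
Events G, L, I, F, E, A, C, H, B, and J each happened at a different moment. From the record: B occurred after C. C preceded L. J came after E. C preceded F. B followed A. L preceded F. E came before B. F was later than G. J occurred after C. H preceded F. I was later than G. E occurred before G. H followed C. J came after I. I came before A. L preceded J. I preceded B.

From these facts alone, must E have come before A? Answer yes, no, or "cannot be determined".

yes

Chain the constraints: E → G → I → A. Each link is directly stated, so E comes before A.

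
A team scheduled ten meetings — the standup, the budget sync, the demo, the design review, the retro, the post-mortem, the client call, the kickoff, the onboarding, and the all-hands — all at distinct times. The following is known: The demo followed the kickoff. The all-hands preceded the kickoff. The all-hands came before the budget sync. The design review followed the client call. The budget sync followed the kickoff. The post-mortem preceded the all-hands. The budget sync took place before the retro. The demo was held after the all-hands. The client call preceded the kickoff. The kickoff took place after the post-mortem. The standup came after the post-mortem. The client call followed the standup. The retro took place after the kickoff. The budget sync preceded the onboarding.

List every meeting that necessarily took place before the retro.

Directly stated before the retro: the budget sync and the kickoff.
The all-hands reaches the retro via the all-hands → the kickoff → the retro.
The client call reaches the retro via the client call → the kickoff → the retro.
The post-mortem reaches the retro via the post-mortem → the kickoff → the retro.
Likewise the standup reaches the retro by chaining the stated constraints.

the all-hands, the budget sync, the client call, the kickoff, the post-mortem, the standup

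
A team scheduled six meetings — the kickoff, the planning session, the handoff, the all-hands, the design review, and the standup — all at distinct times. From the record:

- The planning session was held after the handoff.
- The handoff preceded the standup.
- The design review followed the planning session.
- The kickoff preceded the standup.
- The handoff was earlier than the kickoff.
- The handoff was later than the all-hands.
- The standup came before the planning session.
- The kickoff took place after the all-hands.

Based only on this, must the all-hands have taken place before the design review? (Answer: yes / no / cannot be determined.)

Chain the constraints: the all-hands → the handoff → the planning session → the design review. Each link is directly stated, so the all-hands comes before the design review.

yes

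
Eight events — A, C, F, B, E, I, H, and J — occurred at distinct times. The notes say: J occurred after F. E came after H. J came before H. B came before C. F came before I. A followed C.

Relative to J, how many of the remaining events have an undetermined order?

4

Forced before J: F; forced after J: E and H.
That leaves A, B, C, and I with no forced order relative to J — 4.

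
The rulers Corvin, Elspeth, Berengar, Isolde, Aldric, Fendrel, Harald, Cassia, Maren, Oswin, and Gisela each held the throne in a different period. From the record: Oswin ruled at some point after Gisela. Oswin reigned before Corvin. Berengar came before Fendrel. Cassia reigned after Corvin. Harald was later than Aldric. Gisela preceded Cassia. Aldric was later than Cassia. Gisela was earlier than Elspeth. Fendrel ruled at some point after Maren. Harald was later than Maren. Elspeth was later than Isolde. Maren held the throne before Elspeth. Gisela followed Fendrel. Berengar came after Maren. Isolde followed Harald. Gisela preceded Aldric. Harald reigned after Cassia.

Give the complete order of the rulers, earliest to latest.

Maren, Berengar, Fendrel, Gisela, Oswin, Corvin, Cassia, Aldric, Harald, Isolde, Elspeth

The constraints fix every adjacent pair, so only one ordering works:
Maren → Berengar → Fendrel → Gisela → Oswin → Corvin → Cassia → Aldric → Harald → Isolde → Elspeth.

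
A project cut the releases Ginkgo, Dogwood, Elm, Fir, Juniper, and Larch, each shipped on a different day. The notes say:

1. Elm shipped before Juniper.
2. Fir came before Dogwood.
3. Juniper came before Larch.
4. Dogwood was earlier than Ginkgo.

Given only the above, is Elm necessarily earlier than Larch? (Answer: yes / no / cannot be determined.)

yes

Chain the constraints: Elm → Juniper → Larch. Each link is directly stated, so Elm comes before Larch.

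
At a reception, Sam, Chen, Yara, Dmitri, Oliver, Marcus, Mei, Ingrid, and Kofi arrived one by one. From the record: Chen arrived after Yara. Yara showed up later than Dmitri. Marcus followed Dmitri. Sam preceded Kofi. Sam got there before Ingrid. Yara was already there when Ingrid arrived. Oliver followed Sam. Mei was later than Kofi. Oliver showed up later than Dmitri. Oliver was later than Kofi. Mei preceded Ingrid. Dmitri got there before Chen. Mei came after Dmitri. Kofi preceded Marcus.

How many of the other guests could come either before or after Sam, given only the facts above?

Forced after Sam: Ingrid, Kofi, Marcus, Mei, and Oliver.
That leaves Chen, Dmitri, and Yara with no forced order relative to Sam — 3.

3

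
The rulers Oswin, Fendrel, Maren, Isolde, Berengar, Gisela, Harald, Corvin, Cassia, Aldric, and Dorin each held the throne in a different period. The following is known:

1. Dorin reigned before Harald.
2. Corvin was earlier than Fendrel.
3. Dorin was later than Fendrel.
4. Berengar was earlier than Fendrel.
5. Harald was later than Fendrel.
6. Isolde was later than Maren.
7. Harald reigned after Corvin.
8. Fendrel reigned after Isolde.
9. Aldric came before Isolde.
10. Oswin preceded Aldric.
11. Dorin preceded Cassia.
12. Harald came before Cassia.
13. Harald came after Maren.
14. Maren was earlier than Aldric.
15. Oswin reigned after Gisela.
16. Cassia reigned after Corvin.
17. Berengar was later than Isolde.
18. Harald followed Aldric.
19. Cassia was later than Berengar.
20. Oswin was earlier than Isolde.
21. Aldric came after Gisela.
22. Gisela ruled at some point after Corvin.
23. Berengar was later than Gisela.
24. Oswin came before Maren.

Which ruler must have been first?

Corvin

Corvin has a chain of constraints placing them before every other ruler, so Corvin must be first.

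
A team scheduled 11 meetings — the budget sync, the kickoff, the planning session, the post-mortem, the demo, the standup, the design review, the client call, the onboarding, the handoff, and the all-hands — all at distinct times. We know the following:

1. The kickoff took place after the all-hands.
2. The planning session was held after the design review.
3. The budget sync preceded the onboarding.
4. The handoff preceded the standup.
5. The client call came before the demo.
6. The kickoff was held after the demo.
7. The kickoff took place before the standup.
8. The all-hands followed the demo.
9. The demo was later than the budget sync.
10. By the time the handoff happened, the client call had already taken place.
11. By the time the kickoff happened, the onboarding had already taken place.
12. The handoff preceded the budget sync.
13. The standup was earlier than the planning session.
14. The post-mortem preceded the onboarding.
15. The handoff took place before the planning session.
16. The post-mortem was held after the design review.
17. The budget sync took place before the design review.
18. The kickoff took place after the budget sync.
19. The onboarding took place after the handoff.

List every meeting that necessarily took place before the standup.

Directly stated before the standup: the handoff and the kickoff.
The all-hands reaches the standup via the all-hands → the kickoff → the standup.
The budget sync reaches the standup via the budget sync → the kickoff → the standup.
The client call reaches the standup via the client call → the handoff → the standup.
Likewise the demo, the design review, the onboarding, and the post-mortem each reach the standup by chaining the stated constraints.
No chain forces the planning session ahead of the standup.

the all-hands, the budget sync, the client call, the demo, the design review, the handoff, the kickoff, the onboarding, the post-mortem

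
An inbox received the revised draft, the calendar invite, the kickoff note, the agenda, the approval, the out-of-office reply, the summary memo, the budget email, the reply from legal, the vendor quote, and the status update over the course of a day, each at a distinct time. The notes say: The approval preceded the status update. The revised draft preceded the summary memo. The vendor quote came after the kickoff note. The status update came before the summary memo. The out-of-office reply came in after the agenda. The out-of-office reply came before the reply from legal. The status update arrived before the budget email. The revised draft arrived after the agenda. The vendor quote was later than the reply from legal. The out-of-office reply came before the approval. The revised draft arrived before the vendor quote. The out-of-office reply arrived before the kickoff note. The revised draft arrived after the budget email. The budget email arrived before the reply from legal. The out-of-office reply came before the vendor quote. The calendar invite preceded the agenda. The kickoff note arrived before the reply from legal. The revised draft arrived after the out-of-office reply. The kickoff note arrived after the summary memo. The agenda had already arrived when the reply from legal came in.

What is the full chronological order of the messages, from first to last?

the calendar invite, the agenda, the out-of-office reply, the approval, the status update, the budget email, the revised draft, the summary memo, the kickoff note, the reply from legal, the vendor quote

The constraints fix every adjacent pair, so only one ordering works:
the calendar invite → the agenda → the out-of-office reply → the approval → the status update → the budget email → the revised draft → the summary memo → the kickoff note → the reply from legal → the vendor quote.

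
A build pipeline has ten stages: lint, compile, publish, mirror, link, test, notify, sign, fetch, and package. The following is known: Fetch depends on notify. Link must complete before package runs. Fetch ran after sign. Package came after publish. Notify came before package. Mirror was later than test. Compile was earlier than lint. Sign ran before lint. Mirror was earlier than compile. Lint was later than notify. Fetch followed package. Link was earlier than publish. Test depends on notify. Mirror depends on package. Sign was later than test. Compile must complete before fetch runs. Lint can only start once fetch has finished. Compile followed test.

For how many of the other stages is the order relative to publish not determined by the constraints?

3

Forced before publish: link; forced after publish: compile, fetch, lint, mirror, and package.
That leaves notify, sign, and test with no forced order relative to publish — 3.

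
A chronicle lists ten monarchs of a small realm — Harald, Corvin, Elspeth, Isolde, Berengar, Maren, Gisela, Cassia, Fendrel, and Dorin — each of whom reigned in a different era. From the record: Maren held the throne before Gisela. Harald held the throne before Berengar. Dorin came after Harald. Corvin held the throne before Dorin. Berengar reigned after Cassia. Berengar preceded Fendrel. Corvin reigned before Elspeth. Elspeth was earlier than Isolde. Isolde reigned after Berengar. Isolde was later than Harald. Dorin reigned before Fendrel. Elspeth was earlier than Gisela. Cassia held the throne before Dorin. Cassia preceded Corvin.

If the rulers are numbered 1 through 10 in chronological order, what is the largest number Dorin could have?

Dorin must come before Fendrel — 1 ruler forced after them.
Everything else can be placed before Dorin in some valid order, so Dorin can sit as late as position 10 − 1 = 9.

9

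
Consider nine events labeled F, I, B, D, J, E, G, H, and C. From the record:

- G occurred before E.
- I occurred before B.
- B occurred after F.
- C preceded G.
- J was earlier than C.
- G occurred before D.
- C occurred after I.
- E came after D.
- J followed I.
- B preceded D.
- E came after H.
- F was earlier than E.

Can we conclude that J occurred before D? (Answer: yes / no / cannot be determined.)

yes

Chain the constraints: J → C → G → D. Each link is directly stated, so J comes before D.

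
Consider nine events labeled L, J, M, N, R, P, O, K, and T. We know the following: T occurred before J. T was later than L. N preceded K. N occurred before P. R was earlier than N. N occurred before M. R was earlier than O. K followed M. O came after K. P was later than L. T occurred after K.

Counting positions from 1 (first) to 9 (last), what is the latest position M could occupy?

5

M must come before J, K, O, and T — 4 events forced after it.
Everything else can be placed before M in some valid order, so M can sit as late as position 9 − 4 = 5.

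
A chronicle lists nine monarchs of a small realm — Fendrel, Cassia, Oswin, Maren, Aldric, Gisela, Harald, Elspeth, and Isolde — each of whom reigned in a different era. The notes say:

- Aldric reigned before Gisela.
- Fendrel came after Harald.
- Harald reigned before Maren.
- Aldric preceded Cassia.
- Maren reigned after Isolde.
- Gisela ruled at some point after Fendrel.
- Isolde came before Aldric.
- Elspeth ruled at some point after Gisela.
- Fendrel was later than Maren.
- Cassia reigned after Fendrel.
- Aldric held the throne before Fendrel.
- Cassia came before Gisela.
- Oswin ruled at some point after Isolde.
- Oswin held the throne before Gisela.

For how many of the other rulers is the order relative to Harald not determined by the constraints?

Forced after Harald: Cassia, Elspeth, Fendrel, Gisela, and Maren.
That leaves Aldric, Isolde, and Oswin with no forced order relative to Harald — 3.

3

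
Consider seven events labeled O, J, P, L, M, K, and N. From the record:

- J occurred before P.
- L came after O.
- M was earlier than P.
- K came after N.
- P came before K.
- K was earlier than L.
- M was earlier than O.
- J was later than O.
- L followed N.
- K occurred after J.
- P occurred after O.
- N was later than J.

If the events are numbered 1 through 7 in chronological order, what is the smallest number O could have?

M must come before O — 1 forced predecessor.
Nothing else is forced ahead of O, so its earliest slot is position 1 + 1 = 2.

2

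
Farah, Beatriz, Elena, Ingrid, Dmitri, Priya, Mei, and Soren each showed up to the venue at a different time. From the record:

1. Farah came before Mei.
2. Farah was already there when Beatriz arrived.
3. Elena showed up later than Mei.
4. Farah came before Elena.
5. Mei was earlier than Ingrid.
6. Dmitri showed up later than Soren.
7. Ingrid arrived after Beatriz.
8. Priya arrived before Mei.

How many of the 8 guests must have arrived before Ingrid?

4

Directly stated before Ingrid: Beatriz and Mei.
Farah reaches Ingrid via Farah → Mei → Ingrid.
Priya reaches Ingrid via Priya → Mei → Ingrid.
No chain forces Elena (or any of the others) ahead of Ingrid.
That's Beatriz, Farah, Mei, and Priya — 4 in all.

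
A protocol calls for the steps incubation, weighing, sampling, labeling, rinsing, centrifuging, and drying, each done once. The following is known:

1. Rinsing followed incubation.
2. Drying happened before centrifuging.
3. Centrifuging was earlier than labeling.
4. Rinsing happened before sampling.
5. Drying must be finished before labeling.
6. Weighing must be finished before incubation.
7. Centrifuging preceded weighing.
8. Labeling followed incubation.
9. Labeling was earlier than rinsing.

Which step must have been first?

drying

Drying has a chain of constraints placing it before every other step, so drying must be first.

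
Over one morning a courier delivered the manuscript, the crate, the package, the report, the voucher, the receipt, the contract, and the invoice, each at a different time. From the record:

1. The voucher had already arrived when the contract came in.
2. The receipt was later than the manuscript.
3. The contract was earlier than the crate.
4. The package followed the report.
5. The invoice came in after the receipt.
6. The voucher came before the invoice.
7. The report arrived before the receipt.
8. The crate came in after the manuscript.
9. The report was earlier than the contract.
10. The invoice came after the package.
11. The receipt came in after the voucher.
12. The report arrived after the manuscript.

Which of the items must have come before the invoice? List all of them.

the manuscript, the package, the receipt, the report, the voucher

Directly stated before the invoice: the package, the receipt, and the voucher.
The manuscript reaches the invoice via the manuscript → the receipt → the invoice.
The report reaches the invoice via the report → the package → the invoice.
No chain forces the contract (or any of the others) ahead of the invoice.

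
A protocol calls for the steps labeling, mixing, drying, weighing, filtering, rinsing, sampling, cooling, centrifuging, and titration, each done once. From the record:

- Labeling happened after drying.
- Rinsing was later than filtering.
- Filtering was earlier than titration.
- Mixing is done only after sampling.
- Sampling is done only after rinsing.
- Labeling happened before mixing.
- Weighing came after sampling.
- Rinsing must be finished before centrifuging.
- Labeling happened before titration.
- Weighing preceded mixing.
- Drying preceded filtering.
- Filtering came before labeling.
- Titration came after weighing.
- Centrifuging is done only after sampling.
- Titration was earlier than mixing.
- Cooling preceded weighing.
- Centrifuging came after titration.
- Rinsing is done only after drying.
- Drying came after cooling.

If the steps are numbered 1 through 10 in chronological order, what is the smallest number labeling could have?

4

Cooling, drying, and filtering must all come before labeling — 3 forced predecessors.
Nothing else is forced ahead of labeling, so its earliest slot is position 3 + 1 = 4.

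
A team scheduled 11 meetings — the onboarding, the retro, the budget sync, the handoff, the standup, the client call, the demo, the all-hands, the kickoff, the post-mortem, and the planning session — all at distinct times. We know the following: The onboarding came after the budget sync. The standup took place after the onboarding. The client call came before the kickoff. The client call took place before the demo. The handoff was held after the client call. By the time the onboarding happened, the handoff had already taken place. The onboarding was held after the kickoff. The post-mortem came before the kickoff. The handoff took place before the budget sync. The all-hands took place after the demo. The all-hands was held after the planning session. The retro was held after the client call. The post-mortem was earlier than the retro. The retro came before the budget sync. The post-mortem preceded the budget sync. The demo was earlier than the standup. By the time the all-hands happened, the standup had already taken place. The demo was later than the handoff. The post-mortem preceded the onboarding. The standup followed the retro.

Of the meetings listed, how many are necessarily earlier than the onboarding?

Directly stated before the onboarding: the budget sync, the handoff, the kickoff, and the post-mortem.
The client call reaches the onboarding via the client call → the handoff → the onboarding.
The retro reaches the onboarding via the retro → the budget sync → the onboarding.
No chain forces the standup (or any of the others) ahead of the onboarding.
That's the budget sync, the client call, the handoff, the kickoff, the post-mortem, and the retro — 6 in all.

6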